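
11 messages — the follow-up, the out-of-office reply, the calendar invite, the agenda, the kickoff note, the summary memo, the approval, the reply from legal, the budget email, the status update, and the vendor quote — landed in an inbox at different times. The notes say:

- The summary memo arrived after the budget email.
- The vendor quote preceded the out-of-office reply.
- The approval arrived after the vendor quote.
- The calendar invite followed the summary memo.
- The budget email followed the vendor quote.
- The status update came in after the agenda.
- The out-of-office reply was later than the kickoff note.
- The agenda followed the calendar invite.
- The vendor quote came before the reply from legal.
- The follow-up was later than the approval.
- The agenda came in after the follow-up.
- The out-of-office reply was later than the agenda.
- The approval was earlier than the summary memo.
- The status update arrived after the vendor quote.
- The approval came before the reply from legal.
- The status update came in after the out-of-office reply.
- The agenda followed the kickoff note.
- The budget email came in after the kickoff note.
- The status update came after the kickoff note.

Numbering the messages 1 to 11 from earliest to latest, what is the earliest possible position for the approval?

2

The vendor quote must come before the approval — 1 forced predecessor.
Nothing else is forced ahead of the approval, so its earliest slot is position 1 + 1 = 2.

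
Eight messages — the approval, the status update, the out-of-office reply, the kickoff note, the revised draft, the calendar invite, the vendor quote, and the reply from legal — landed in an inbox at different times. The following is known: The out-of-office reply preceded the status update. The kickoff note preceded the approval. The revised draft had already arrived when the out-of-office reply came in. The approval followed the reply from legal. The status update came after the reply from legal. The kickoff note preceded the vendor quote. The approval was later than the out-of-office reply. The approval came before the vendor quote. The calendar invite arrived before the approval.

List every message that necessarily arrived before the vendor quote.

the approval, the calendar invite, the kickoff note, the out-of-office reply, the reply from legal, the revised draft

Directly stated before the vendor quote: the approval and the kickoff note.
The calendar invite reaches the vendor quote via the calendar invite → the approval → the vendor quote.
The out-of-office reply reaches the vendor quote via the out-of-office reply → the approval → the vendor quote.
The reply from legal reaches the vendor quote via the reply from legal → the approval → the vendor quote.
Likewise the revised draft reaches the vendor quote by chaining the stated constraints.
No chain forces the status update ahead of the vendor quote.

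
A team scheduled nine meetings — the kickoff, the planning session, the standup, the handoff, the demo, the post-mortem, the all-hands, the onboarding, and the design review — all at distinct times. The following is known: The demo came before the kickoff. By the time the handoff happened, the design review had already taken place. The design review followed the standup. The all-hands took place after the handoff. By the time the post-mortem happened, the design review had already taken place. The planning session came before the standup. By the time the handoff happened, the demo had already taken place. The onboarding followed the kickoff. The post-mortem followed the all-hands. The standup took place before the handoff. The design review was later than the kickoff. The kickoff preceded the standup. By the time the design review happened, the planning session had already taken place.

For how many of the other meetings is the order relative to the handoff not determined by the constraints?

1

Forced before the handoff: the demo, the design review, the kickoff, the planning session, and the standup; forced after the handoff: the all-hands and the post-mortem.
That leaves the onboarding with no forced order relative to the handoff — 1.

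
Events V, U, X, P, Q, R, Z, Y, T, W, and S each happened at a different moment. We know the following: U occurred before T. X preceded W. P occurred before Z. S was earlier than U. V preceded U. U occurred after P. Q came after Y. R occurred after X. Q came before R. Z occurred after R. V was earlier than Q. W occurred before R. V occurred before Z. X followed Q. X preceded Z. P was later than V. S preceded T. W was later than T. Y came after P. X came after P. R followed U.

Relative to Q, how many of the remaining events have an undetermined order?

3

Forced before Q: P, V, and Y; forced after Q: R, W, X, and Z.
That leaves S, T, and U with no forced order relative to Q — 3.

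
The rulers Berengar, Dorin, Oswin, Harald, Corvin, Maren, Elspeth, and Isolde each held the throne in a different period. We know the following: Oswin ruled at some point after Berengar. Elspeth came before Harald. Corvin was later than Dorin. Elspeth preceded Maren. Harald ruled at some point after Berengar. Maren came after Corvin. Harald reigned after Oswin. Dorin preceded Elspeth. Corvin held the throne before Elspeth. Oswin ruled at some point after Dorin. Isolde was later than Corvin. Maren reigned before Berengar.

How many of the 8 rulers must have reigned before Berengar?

Directly stated before Berengar: Maren.
Corvin reaches Berengar via Corvin → Maren → Berengar.
Dorin reaches Berengar via Dorin → Elspeth → Maren → Berengar.
Elspeth reaches Berengar via Elspeth → Maren → Berengar.
No chain forces Oswin (or any of the others) ahead of Berengar.
That's Corvin, Dorin, Elspeth, and Maren — 4 in all.

4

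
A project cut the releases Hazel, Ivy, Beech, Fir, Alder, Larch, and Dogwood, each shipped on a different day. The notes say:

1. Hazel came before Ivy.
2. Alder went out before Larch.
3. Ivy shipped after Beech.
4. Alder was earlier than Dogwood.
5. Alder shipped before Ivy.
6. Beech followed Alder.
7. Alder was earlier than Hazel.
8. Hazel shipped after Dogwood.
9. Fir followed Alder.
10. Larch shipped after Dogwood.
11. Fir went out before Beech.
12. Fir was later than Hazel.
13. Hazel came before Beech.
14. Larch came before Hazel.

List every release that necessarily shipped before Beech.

Directly stated before Beech: Alder, Fir, and Hazel.
Dogwood reaches Beech via Dogwood → Hazel → Beech.
Larch reaches Beech via Larch → Hazel → Beech.
No chain forces Ivy ahead of Beech.

Alder, Dogwood, Fir, Hazel, Larch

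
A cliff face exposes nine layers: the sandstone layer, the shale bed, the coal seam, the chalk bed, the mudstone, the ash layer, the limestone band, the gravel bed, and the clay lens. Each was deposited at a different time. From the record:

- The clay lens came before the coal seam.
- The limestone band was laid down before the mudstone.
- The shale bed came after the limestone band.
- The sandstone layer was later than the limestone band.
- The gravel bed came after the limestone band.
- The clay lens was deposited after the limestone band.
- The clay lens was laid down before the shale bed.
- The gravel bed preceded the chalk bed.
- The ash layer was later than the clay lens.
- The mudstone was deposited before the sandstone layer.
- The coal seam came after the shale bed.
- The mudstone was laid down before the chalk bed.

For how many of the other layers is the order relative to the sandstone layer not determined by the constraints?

6

Forced before the sandstone layer: the limestone band and the mudstone.
That leaves the ash layer, the chalk bed, the clay lens, the coal seam, the gravel bed, and the shale bed with no forced order relative to the sandstone layer — 6.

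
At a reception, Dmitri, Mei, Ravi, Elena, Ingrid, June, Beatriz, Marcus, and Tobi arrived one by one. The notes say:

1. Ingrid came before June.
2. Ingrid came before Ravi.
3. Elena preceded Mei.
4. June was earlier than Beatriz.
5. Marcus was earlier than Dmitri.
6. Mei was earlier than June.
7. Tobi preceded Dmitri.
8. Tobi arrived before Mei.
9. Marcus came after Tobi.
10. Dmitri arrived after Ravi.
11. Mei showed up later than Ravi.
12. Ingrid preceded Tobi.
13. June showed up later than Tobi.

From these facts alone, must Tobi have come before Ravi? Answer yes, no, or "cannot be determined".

cannot be determined

No chain of stated constraints runs from Tobi to Ravi, and none runs from Ravi to Tobi either.
So the relative order of Tobi and Ravi is not fixed by the given facts.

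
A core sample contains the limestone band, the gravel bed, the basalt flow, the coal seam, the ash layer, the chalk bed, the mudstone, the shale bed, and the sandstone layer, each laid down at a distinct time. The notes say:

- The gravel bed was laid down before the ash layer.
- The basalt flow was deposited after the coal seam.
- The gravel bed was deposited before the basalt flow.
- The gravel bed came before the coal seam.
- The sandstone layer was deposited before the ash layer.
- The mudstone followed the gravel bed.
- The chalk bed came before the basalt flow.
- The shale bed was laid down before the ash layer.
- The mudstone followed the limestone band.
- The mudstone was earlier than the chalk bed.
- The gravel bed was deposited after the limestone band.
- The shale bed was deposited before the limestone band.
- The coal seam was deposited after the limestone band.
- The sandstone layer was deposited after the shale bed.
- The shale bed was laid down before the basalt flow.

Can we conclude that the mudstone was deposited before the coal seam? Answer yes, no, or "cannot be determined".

No chain of stated constraints runs from the mudstone to the coal seam, and none runs from the coal seam to the mudstone either.
So the relative order of the mudstone and the coal seam is not fixed by the given facts.

cannot be determined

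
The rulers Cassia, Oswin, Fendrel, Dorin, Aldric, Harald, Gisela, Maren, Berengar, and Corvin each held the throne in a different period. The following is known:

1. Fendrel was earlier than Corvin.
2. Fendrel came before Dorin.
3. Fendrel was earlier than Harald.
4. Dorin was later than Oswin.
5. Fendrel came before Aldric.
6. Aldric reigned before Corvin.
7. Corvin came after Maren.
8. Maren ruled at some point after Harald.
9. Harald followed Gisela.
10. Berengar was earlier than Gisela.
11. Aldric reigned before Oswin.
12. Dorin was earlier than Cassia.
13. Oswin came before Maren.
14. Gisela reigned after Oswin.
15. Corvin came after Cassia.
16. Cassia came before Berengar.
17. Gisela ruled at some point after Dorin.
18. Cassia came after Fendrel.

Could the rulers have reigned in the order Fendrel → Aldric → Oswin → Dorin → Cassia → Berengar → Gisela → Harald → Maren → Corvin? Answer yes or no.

Check each stated constraint against the proposed order — e.g. Aldric is ahead of Corvin; Fendrel is ahead of Corvin. Every pair is in the required order; nothing is violated.

yes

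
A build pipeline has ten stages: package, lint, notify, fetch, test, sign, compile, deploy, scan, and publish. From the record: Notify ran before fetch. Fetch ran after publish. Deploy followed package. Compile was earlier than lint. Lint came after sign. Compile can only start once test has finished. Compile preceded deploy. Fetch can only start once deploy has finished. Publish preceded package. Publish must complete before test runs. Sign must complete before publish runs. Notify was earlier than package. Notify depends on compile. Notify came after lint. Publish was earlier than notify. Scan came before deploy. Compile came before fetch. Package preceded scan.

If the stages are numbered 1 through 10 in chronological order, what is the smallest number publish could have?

2

Sign must come before publish — 1 forced predecessor.
Nothing else is forced ahead of publish, so its earliest slot is position 1 + 1 = 2.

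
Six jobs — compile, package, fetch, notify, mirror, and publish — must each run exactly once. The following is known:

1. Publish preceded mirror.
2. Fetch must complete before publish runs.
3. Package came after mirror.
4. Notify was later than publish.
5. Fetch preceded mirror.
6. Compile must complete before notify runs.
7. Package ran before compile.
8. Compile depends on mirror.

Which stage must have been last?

notify

Every other stage has a chain of constraints placing it before notify, so notify is last.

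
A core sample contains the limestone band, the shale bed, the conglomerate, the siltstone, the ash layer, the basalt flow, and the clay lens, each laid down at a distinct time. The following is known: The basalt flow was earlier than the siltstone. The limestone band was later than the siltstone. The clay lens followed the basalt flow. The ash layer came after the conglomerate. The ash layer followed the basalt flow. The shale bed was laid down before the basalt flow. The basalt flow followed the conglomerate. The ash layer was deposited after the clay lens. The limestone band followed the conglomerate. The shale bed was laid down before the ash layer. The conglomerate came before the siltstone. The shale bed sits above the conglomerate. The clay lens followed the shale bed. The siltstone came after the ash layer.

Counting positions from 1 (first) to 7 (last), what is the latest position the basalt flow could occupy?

3

The basalt flow must come before the ash layer, the clay lens, the limestone band, and the siltstone — 4 layers forced after it.
Everything else can be placed before the basalt flow in some valid order, so the basalt flow can sit as late as position 7 − 4 = 3.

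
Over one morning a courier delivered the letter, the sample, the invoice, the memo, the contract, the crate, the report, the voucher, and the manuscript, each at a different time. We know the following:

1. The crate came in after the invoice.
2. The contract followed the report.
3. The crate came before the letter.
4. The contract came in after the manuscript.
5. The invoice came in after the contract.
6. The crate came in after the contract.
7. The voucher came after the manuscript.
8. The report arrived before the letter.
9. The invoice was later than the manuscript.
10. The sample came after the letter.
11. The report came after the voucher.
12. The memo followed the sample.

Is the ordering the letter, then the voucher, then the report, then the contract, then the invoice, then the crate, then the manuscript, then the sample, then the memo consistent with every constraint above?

The constraints require the report before the letter, but in the proposed sequence the letter appears ahead of the report. That one violation is enough.

no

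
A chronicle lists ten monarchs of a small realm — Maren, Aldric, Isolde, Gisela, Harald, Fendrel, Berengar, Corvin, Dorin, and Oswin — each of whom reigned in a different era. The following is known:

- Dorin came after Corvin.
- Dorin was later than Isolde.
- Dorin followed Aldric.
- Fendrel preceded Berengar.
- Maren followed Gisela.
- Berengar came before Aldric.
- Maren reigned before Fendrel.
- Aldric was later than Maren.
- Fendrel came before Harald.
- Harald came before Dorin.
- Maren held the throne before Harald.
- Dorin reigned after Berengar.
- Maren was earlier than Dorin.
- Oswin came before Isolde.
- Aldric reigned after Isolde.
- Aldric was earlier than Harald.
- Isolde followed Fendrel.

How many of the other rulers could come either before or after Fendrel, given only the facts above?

Forced before Fendrel: Gisela and Maren; forced after Fendrel: Aldric, Berengar, Dorin, Harald, and Isolde.
That leaves Corvin and Oswin with no forced order relative to Fendrel — 2.

2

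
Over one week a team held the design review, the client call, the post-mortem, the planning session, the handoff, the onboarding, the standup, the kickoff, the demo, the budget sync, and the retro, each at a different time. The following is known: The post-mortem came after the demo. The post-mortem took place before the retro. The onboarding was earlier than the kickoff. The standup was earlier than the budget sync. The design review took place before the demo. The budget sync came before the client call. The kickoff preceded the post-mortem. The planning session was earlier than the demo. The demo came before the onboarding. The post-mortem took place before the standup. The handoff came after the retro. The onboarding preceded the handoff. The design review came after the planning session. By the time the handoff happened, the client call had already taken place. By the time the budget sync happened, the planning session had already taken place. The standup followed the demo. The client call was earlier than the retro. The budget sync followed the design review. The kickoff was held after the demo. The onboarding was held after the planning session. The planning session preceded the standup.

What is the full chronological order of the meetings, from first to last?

the planning session, the design review, the demo, the onboarding, the kickoff, the post-mortem, the standup, the budget sync, the client call, the retro, the handoff

The constraints fix every adjacent pair, so only one ordering works:
the planning session → the design review → the demo → the onboarding → the kickoff → the post-mortem → the standup → the budget sync → the client call → the retro → the handoff.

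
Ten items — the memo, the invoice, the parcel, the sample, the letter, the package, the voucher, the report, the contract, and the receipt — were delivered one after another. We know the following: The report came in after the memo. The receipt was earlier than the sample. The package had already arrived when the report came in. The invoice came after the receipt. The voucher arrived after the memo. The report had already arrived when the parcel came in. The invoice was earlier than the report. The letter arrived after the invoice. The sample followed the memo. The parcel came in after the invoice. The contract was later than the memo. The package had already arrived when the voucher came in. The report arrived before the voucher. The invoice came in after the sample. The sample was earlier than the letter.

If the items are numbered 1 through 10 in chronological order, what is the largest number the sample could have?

5

The sample must come before the invoice, the letter, the parcel, the report, and the voucher — 5 items forced after it.
Everything else can be placed before the sample in some valid order, so the sample can sit as late as position 10 − 5 = 5.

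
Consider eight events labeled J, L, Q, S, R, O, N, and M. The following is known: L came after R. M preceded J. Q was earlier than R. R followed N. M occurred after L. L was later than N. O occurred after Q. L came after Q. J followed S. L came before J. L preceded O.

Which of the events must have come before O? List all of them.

L, N, Q, R

Directly stated before O: L and Q.
N reaches O via N → L → O.
R reaches O via R → L → O.
No chain forces M (or any of the others) ahead of O.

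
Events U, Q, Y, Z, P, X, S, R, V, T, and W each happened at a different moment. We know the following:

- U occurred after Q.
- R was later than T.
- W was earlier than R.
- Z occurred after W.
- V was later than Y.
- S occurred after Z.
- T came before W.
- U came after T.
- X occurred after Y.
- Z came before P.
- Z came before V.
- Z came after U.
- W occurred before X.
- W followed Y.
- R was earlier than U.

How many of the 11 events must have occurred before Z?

Directly stated before Z: U and W.
Q reaches Z via Q → U → Z.
R reaches Z via R → U → Z.
T reaches Z via T → U → Z.
Likewise Y reaches Z by chaining the stated constraints.
No chain forces X (or any of the others) ahead of Z.
That's Q, R, T, U, W, and Y — 6 in all.

6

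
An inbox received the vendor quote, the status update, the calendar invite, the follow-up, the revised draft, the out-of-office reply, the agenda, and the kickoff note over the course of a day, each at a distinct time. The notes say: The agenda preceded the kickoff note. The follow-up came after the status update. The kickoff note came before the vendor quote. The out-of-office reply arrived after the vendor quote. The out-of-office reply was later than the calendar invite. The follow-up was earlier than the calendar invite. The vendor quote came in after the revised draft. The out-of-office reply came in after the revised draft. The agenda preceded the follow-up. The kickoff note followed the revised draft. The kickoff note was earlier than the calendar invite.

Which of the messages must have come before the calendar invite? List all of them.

the agenda, the follow-up, the kickoff note, the revised draft, the status update

Directly stated before the calendar invite: the follow-up and the kickoff note.
The agenda reaches the calendar invite via the agenda → the kickoff note → the calendar invite.
The revised draft reaches the calendar invite via the revised draft → the kickoff note → the calendar invite.
The status update reaches the calendar invite via the status update → the follow-up → the calendar invite.
No chain forces the vendor quote (or any of the others) ahead of the calendar invite.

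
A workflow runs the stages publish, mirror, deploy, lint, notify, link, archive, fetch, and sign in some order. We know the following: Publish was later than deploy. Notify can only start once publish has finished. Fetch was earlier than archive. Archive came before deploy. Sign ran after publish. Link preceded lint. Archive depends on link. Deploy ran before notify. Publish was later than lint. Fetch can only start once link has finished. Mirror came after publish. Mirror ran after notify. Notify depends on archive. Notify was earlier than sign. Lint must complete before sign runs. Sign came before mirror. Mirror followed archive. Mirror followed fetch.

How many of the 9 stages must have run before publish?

5

Directly stated before publish: deploy and lint.
Archive reaches publish via archive → deploy → publish.
Fetch reaches publish via fetch → archive → deploy → publish.
Link reaches publish via link → lint → publish.
No chain forces notify (or any of the others) ahead of publish.
That's archive, deploy, fetch, link, and lint — 5 in all.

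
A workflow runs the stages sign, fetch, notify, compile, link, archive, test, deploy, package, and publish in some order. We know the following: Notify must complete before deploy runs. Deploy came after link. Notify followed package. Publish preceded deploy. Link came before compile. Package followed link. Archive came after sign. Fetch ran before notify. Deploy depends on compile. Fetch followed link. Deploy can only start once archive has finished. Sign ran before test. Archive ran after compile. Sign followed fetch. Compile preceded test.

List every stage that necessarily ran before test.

Directly stated before test: compile and sign.
Fetch reaches test via fetch → sign → test.
Link reaches test via link → compile → test.

compile, fetch, link, sign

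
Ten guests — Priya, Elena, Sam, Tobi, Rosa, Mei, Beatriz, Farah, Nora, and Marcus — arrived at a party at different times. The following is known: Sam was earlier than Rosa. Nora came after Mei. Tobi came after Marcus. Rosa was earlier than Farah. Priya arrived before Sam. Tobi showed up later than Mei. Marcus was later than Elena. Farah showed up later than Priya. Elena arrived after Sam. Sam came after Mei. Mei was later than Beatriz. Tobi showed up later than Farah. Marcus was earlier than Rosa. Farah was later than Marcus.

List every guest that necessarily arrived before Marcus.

Beatriz, Elena, Mei, Priya, Sam

Directly stated before Marcus: Elena.
Beatriz reaches Marcus via Beatriz → Mei → Sam → Elena → Marcus.
Mei reaches Marcus via Mei → Sam → Elena → Marcus.
Priya reaches Marcus via Priya → Sam → Elena → Marcus.
Likewise Sam reaches Marcus by chaining the stated constraints.
No chain forces Nora (or any of the others) ahead of Marcus.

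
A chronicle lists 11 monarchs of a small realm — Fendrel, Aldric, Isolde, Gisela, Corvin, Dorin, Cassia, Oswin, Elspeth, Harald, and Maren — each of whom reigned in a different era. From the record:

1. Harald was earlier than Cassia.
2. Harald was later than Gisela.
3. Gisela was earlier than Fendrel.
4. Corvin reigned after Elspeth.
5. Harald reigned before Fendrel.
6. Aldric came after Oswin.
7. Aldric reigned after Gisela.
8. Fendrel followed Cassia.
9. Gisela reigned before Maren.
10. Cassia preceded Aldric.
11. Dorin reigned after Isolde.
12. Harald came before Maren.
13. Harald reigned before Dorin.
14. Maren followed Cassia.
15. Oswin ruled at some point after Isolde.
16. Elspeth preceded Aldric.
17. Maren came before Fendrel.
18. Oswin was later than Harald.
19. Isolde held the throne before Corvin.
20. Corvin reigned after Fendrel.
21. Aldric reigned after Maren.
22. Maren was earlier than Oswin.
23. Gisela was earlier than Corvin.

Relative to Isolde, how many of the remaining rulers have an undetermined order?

6

Forced after Isolde: Aldric, Corvin, Dorin, and Oswin.
That leaves Cassia, Elspeth, Fendrel, Gisela, Harald, and Maren with no forced order relative to Isolde — 6.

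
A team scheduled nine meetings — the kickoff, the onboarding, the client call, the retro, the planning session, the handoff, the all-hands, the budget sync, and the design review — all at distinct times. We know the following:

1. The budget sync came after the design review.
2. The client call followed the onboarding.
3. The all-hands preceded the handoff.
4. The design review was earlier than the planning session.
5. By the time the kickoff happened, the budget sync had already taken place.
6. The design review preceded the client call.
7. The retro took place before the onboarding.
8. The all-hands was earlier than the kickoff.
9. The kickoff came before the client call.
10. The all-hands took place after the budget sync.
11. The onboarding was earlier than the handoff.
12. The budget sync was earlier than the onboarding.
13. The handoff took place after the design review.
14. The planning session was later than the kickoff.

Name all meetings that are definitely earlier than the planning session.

the all-hands, the budget sync, the design review, the kickoff

Directly stated before the planning session: the design review and the kickoff.
The all-hands reaches the planning session via the all-hands → the kickoff → the planning session.
The budget sync reaches the planning session via the budget sync → the kickoff → the planning session.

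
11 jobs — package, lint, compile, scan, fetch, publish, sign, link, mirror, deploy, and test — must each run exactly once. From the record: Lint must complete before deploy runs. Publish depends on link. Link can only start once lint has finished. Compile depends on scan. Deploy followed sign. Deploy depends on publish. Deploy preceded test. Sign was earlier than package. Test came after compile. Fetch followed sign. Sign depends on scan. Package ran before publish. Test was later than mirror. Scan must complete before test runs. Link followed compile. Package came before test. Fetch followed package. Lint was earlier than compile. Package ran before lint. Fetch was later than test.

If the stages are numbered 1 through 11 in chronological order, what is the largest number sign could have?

Sign must come before compile, deploy, fetch, link, lint, package, publish, and test — 8 stages forced after it.
Everything else can be placed before sign in some valid order, so sign can sit as late as position 11 − 8 = 3.

3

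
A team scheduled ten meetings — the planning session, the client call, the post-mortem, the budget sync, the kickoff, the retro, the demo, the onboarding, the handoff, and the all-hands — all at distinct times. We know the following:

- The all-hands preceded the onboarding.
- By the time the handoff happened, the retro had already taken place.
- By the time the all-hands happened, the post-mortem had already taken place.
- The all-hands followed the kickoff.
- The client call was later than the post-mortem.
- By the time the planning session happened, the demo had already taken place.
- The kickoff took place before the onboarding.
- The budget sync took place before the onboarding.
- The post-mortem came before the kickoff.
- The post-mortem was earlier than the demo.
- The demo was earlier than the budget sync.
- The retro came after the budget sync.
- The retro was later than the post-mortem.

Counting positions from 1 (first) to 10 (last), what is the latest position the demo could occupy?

5

The demo must come before the budget sync, the handoff, the onboarding, the planning session, and the retro — 5 meetings forced after it.
Everything else can be placed before the demo in some valid order, so the demo can sit as late as position 10 − 5 = 5.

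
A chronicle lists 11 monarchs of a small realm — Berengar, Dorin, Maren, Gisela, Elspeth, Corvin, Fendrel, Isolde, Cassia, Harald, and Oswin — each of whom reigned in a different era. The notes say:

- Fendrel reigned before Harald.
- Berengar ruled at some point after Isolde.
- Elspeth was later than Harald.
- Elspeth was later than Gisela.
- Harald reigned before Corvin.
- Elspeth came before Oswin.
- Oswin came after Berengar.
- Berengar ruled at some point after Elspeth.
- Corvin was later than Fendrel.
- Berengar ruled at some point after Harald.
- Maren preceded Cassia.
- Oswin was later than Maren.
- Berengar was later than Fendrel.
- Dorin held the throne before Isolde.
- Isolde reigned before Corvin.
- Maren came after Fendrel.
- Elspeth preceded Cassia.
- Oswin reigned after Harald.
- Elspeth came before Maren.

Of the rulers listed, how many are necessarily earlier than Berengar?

6

Directly stated before Berengar: Elspeth, Fendrel, Harald, and Isolde.
Dorin reaches Berengar via Dorin → Isolde → Berengar.
Gisela reaches Berengar via Gisela → Elspeth → Berengar.
No chain forces Oswin (or any of the others) ahead of Berengar.
That's Dorin, Elspeth, Fendrel, Gisela, Harald, and Isolde — 6 in all.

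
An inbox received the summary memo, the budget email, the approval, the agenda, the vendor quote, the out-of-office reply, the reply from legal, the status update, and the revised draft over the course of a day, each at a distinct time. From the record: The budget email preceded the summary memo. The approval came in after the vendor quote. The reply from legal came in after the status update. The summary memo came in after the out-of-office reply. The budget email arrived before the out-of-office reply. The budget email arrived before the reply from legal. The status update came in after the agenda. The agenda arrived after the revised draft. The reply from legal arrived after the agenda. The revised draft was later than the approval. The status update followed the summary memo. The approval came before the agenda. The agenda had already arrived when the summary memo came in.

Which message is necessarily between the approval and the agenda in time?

the revised draft

Tracing the constraints gives the approval → the revised draft → the agenda, so the revised draft sits after the approval and before the agenda.
No other message is forced both after the approval and before the agenda.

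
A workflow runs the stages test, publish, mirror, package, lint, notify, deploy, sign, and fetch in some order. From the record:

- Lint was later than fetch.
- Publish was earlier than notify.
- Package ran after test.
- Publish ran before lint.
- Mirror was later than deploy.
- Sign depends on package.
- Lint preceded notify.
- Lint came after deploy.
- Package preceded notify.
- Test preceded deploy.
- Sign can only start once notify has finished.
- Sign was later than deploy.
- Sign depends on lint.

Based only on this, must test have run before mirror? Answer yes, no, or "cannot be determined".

Chain the constraints: test → deploy → mirror. Each link is directly stated, so test comes before mirror.

yes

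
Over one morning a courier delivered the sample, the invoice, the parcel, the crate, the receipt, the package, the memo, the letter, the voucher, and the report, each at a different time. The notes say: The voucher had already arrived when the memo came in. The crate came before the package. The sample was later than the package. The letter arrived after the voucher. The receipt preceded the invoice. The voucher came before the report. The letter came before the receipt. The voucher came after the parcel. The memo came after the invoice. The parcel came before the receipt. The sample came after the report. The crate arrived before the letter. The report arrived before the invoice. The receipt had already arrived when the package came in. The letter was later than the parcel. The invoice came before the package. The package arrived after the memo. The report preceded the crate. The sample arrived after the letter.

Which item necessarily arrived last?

Every other item has a chain of constraints placing it before the sample, so the sample is last.

the sample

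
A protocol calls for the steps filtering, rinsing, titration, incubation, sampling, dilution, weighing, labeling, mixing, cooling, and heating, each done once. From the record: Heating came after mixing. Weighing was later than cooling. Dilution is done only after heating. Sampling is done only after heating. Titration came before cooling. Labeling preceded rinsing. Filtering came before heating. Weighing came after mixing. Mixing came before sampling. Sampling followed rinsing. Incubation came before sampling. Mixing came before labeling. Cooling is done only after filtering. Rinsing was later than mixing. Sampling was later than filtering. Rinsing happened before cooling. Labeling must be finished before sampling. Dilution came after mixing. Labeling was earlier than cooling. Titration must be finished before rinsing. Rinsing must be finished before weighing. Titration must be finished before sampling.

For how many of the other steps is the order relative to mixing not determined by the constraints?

Forced after mixing: cooling, dilution, heating, labeling, rinsing, sampling, and weighing.
That leaves filtering, incubation, and titration with no forced order relative to mixing — 3.

3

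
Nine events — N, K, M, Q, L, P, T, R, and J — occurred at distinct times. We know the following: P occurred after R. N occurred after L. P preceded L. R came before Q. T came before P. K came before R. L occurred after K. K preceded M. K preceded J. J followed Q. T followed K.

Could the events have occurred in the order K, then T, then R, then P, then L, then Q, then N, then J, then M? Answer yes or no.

Check each stated constraint against the proposed order — e.g. K is ahead of J; K is ahead of M. Every pair is in the required order; nothing is violated.

yes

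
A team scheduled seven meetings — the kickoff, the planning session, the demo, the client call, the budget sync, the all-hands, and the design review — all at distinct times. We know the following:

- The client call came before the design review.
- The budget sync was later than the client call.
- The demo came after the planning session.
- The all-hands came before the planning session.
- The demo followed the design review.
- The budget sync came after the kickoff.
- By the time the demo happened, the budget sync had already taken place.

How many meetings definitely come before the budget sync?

2

Directly stated before the budget sync: the client call and the kickoff.
That's the client call and the kickoff — 2 in all.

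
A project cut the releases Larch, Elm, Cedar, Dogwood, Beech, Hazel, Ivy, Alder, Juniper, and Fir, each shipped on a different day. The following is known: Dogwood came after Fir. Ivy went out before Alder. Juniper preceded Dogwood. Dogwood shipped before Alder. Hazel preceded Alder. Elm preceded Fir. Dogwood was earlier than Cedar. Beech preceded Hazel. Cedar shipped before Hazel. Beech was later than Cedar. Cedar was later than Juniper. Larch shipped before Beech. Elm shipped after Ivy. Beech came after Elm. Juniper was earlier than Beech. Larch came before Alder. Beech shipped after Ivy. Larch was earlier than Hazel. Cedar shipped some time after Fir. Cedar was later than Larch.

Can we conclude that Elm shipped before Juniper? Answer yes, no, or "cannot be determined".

cannot be determined

No chain of stated constraints runs from Elm to Juniper, and none runs from Juniper to Elm either.
So the relative order of Elm and Juniper is not fixed by the given facts.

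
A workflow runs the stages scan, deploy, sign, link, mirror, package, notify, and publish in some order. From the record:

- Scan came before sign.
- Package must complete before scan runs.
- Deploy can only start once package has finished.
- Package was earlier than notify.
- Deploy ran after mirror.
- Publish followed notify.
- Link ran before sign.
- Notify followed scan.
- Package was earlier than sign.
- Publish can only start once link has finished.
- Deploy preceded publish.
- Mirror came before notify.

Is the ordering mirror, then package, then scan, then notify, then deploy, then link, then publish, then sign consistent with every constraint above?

Check each stated constraint against the proposed order — e.g. scan is ahead of sign; package is ahead of sign. Every pair is in the required order; nothing is violated.

yes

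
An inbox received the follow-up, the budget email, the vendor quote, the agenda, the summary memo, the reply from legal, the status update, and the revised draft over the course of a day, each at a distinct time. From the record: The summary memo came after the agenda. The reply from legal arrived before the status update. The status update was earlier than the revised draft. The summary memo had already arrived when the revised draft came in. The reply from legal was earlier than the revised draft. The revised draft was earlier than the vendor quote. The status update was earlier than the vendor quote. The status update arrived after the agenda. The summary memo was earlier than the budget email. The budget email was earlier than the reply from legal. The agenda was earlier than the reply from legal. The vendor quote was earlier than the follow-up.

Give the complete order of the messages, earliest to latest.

the agenda, the summary memo, the budget email, the reply from legal, the status update, the revised draft, the vendor quote, the follow-up

The constraints fix every adjacent pair, so only one ordering works:
the agenda → the summary memo → the budget email → the reply from legal → the status update → the revised draft → the vendor quote → the follow-up.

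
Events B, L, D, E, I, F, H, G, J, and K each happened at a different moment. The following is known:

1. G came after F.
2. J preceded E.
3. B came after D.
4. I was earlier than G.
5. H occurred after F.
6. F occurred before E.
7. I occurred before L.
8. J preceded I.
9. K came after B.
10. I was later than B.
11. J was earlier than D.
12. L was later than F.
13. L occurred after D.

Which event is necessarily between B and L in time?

Tracing the constraints gives B → I → L, so I sits after B and before L.
No other event is forced both after B and before L.

I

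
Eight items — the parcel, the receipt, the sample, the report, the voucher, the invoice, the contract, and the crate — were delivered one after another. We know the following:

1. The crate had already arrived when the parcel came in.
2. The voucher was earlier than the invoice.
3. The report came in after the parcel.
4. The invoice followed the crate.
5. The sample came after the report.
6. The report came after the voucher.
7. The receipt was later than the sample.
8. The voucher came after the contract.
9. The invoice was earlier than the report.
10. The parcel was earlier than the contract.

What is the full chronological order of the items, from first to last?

The constraints fix every adjacent pair, so only one ordering works:
the crate → the parcel → the contract → the voucher → the invoice → the report → the sample → the receipt.

the crate, the parcel, the contract, the voucher, the invoice, the report, the sample, the receipt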